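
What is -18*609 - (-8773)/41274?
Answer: -452436815/41274 ≈ -10962.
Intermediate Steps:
-18*609 - (-8773)/41274 = -10962 - (-8773)/41274 = -10962 - 1*(-8773/41274) = -10962 + 8773/41274 = -452436815/41274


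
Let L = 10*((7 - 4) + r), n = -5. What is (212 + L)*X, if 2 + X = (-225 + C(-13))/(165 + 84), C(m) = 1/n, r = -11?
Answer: -159104/415 ≈ -383.38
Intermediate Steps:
C(m) = -⅕ (C(m) = 1/(-5) = -⅕)
L = -80 (L = 10*((7 - 4) - 11) = 10*(3 - 11) = 10*(-8) = -80)
X = -3616/1245 (X = -2 + (-225 - ⅕)/(165 + 84) = -2 - 1126/5/249 = -2 - 1126/5*1/249 = -2 - 1126/1245 = -3616/1245 ≈ -2.9044)
(212 + L)*X = (212 - 80)*(-3616/1245) = 132*(-3616/1245) = -159104/415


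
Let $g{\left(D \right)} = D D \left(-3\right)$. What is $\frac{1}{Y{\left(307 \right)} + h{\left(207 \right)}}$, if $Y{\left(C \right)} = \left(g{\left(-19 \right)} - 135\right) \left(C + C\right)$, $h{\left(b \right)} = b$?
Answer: $- \frac{1}{747645} \approx -1.3375 \cdot 10^{-6}$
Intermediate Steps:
$g{\left(D \right)} = - 3 D^{2}$ ($g{\left(D \right)} = D^{2} \left(-3\right) = - 3 D^{2}$)
$Y{\left(C \right)} = - 2436 C$ ($Y{\left(C \right)} = \left(- 3 \left(-19\right)^{2} - 135\right) \left(C + C\right) = \left(\left(-3\right) 361 - 135\right) 2 C = \left(-1083 - 135\right) 2 C = - 1218 \cdot 2 C = - 2436 C$)
$\frac{1}{Y{\left(307 \right)} + h{\left(207 \right)}} = \frac{1}{\left(-2436\right) 307 + 207} = \frac{1}{-747852 + 207} = \frac{1}{-747645} = - \frac{1}{747645}$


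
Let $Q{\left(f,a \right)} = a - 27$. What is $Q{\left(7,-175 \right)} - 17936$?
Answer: $-18138$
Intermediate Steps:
$Q{\left(f,a \right)} = -27 + a$ ($Q{\left(f,a \right)} = a - 27 = -27 + a$)
$Q{\left(7,-175 \right)} - 17936 = \left(-27 - 175\right) - 17936 = -202 - 17936 = -18138$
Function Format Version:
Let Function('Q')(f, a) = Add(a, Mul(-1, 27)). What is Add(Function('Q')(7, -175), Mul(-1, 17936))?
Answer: -18138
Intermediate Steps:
Function('Q')(f, a) = Add(-27, a) (Function('Q')(f, a) = Add(a, -27) = Add(-27, a))
Add(Function('Q')(7, -175), Mul(-1, 17936)) = Add(Add(-27, -175), Mul(-1, 17936)) = Add(-202, -17936) = -18138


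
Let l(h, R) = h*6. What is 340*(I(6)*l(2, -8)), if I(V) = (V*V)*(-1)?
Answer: -146880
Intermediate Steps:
I(V) = -V² (I(V) = V²*(-1) = -V²)
l(h, R) = 6*h
340*(I(6)*l(2, -8)) = 340*((-1*6²)*(6*2)) = 340*(-1*36*12) = 340*(-36*12) = 340*(-432) = -146880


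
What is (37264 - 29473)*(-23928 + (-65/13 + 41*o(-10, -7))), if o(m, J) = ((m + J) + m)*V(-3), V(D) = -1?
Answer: -177837366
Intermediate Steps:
o(m, J) = -J - 2*m (o(m, J) = ((m + J) + m)*(-1) = ((J + m) + m)*(-1) = (J + 2*m)*(-1) = -J - 2*m)
(37264 - 29473)*(-23928 + (-65/13 + 41*o(-10, -7))) = (37264 - 29473)*(-23928 + (-65/13 + 41*(-1*(-7) - 2*(-10)))) = 7791*(-23928 + (-65*1/13 + 41*(7 + 20))) = 7791*(-23928 + (-5 + 41*27)) = 7791*(-23928 + (-5 + 1107)) = 7791*(-23928 + 1102) = 7791*(-22826) = -177837366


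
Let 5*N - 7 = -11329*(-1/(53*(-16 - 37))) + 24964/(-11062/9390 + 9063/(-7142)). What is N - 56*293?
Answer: -21259874723667302/1152437011415 ≈ -18448.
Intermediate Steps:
N = -2350688240369982/1152437011415 (N = 7/5 + (-11329*(-1/(53*(-16 - 37))) + 24964/(-11062/9390 + 9063/(-7142)))/5 = 7/5 + (-11329/((-53*(-53))) + 24964/(-11062*1/9390 + 9063*(-1/7142)))/5 = 7/5 + (-11329/2809 + 24964/(-5531/4695 - 9063/7142))/5 = 7/5 + (-11329*1/2809 + 24964/(-82053187/33531690))/5 = 7/5 + (-11329/2809 + 24964*(-33531690/82053187))/5 = 7/5 + (-11329/2809 - 837085109160/82053187)/5 = 7/5 + (1/5)*(-2352301652185963/230487402283) = 7/5 - 2352301652185963/1152437011415 = -2350688240369982/1152437011415 ≈ -2039.8)
N - 56*293 = -2350688240369982/1152437011415 - 56*293 = -2350688240369982/1152437011415 - 16408 = -21259874723667302/1152437011415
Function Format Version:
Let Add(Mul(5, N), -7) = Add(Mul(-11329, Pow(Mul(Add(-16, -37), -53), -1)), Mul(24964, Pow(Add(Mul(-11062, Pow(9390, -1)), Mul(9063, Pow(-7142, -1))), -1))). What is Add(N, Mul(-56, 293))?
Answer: Rational(-21259874723667302, 1152437011415) ≈ -18448.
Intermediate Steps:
N = Rational(-2350688240369982, 1152437011415) (N = Add(Rational(7, 5), Mul(Rational(1, 5), Add(Mul(-11329, Pow(Mul(Add(-16, -37), -53), -1)), Mul(24964, Pow(Add(Mul(-11062, Pow(9390, -1)), Mul(9063, Pow(-7142, -1))), -1))))) = Add(Rational(7, 5), Mul(Rational(1, 5), Add(Mul(-11329, Pow(Mul(-53, -53), -1)), Mul(24964, Pow(Add(Mul(-11062, Rational(1, 9390)), Mul(9063, Rational(-1, 7142))), -1))))) = Add(Rational(7, 5), Mul(Rational(1, 5), Add(Mul(-11329, Pow(2809, -1)), Mul(24964, Pow(Add(Rational(-5531, 4695), Rational(-9063, 7142)), -1))))) = Add(Rational(7, 5), Mul(Rational(1, 5), Add(Mul(-11329, Rational(1, 2809)), Mul(24964, Pow(Rational(-82053187, 33531690), -1))))) = Add(Rational(7, 5), Mul(Rational(1, 5), Add(Rational(-11329, 2809), Mul(24964, Rational(-33531690, 82053187))))) = Add(Rational(7, 5), Mul(Rational(1, 5), Add(Rational(-11329, 2809), Rational(-837085109160, 82053187)))) = Add(Rational(7, 5), Mul(Rational(1, 5), Rational(-2352301652185963, 230487402283))) = Add(Rational(7, 5), Rational(-2352301652185963, 1152437011415)) = Rational(-2350688240369982, 1152437011415) ≈ -2039.8)
Add(N, Mul(-56, 293)) = Add(Rational(-2350688240369982, 1152437011415), Mul(-56, 293)) = Add(Rational(-2350688240369982, 1152437011415), -16408) = Rational(-21259874723667302, 1152437011415)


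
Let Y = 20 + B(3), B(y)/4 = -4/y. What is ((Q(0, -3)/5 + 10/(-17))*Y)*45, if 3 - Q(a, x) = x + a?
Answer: 6864/17 ≈ 403.76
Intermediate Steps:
B(y) = -16/y (B(y) = 4*(-4/y) = -16/y)
Q(a, x) = 3 - a - x (Q(a, x) = 3 - (x + a) = 3 - (a + x) = 3 + (-a - x) = 3 - a - x)
Y = 44/3 (Y = 20 - 16/3 = 44/3 ≈ 14.667)
((Q(0, -3)/5 + 10/(-17))*Y)*45 = (((3 - 1*0 - 1*(-3))/5 + 10/(-17))*(44/3))*45 = (((3 + 0 + 3)*(1/5) + 10*(-1/17))*(44/3))*45 = ((6*(1/5) - 10/17)*(44/3))*45 = ((6/5 - 10/17)*(44/3))*45 = ((52/85)*(44/3))*45 = (2288/255)*45 = 6864/17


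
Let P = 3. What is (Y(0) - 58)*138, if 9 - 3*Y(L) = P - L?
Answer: -7728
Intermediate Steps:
Y(L) = 2 + L/3 (Y(L) = 3 - (3 - L)/3 = 3 + (-1 + L/3) = 2 + L/3)
(Y(0) - 58)*138 = ((2 + (1/3)*0) - 58)*138 = ((2 + 0) - 58)*138 = (2 - 58)*138 = -56*138 = -7728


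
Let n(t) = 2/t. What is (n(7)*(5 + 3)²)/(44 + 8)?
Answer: 32/91 ≈ 0.35165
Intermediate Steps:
(n(7)*(5 + 3)²)/(44 + 8) = ((2/7)*(5 + 3)²)/(44 + 8) = ((2*(⅐))*8²)/52 = ((2/7)*64)*(1/52) = (128/7)*(1/52) = 32/91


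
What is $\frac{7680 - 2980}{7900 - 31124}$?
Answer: $- \frac{1175}{5806} \approx -0.20238$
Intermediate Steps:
$\frac{7680 - 2980}{7900 - 31124} = \frac{4700}{-23224} = 4700 \left(- \frac{1}{23224}\right) = - \frac{1175}{5806}$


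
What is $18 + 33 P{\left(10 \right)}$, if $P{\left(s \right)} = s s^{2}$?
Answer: $33018$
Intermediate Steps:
$P{\left(s \right)} = s^{3}$
$18 + 33 P{\left(10 \right)} = 18 + 33 \cdot 10^{3} = 18 + 33 \cdot 1000 = 18 + 33000 = 33018$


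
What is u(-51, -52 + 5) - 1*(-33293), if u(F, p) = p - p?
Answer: 33293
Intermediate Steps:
u(F, p) = 0
u(-51, -52 + 5) - 1*(-33293) = 0 - 1*(-33293) = 0 + 33293 = 33293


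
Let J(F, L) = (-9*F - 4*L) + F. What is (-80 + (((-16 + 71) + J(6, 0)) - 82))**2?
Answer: 24025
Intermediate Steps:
J(F, L) = -8*F - 4*L
(-80 + (((-16 + 71) + J(6, 0)) - 82))**2 = (-80 + (((-16 + 71) + (-8*6 - 4*0)) - 82))**2 = (-80 + ((55 + (-48 + 0)) - 82))**2 = (-80 + ((55 - 48) - 82))**2 = (-80 + (7 - 82))**2 = (-80 - 75)**2 = (-155)**2 = 24025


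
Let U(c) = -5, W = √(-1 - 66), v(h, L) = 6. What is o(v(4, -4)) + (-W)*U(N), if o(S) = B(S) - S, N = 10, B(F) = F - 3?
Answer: -3 + 5*I*√67 ≈ -3.0 + 40.927*I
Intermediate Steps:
B(F) = -3 + F
W = I*√67 (W = √(-67) = I*√67 ≈ 8.1853*I)
o(S) = -3 (o(S) = (-3 + S) - S = -3)
o(v(4, -4)) + (-W)*U(N) = -3 - I*√67*(-5) = -3 + 5*I*√67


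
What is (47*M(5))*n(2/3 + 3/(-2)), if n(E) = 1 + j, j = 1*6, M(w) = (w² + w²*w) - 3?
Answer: 48363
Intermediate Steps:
M(w) = -3 + w² + w³ (M(w) = (w² + w³) - 3 = -3 + w² + w³)
j = 6
n(E) = 7 (n(E) = 1 + 6 = 7)
(47*M(5))*n(2/3 + 3/(-2)) = (47*(-3 + 5² + 5³))*7 = (47*(-3 + 25 + 125))*7 = (47*147)*7 = 6909*7 = 48363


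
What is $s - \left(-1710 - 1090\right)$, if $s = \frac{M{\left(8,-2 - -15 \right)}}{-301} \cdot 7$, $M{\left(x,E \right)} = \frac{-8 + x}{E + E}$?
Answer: $2800$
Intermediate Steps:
$M{\left(x,E \right)} = \frac{-8 + x}{2 E}$
$s = 0$ ($s = \frac{\frac{1}{2} \frac{1}{-2 - -15} \left(-8 + 8\right)}{-301} \cdot 7 = \frac{1}{2} \frac{1}{-2 + 15} \cdot 0 \left(- \frac{1}{301}\right) 7 = \frac{1}{2} \cdot \frac{1}{13} \cdot 0 \left(- \frac{1}{301}\right) 7 = 0 \left(- \frac{1}{301}\right) 7 = 0 \cdot 7 = 0$)
$s - \left(-1710 - 1090\right) = 0 - \left(-1710 - 1090\right) = 0 - -2800 = 0 + 2800 = 2800$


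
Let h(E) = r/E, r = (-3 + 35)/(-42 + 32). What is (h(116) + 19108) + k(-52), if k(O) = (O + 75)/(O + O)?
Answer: 288144889/15080 ≈ 19108.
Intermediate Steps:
k(O) = (75 + O)/(2*O) (k(O) = (75 + O)/((2*O)) = (75 + O)*(1/(2*O)) = (75 + O)/(2*O))
r = -16/5 (r = 32/(-10) = 32*(-⅒) = -16/5 ≈ -3.2000)
h(E) = -16/(5*E)
(h(116) + 19108) + k(-52) = (-16/5/116 + 19108) + (½)*(75 - 52)/(-52) = (-16/5*1/116 + 19108) + (½)*(-1/52)*23 = (-4/145 + 19108) - 23/104 = 2770656/145 - 23/104 = 288144889/15080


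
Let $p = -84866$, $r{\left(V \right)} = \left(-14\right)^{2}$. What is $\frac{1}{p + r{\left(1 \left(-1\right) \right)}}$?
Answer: $- \frac{1}{84670} \approx -1.1811 \cdot 10^{-5}$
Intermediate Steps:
$r{\left(V \right)} = 196$
$\frac{1}{p + r{\left(1 \left(-1\right) \right)}} = \frac{1}{-84866 + 196} = \frac{1}{-84670} = - \frac{1}{84670}$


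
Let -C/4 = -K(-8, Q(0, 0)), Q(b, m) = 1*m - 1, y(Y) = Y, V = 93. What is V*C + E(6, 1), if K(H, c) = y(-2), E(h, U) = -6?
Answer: -750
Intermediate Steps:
Q(b, m) = -1 + m (Q(b, m) = m - 1 = -1 + m)
K(H, c) = -2
C = -8 (C = -(-4)*(-2) = -4*2 = -8)
V*C + E(6, 1) = 93*(-8) - 6 = -744 - 6 = -750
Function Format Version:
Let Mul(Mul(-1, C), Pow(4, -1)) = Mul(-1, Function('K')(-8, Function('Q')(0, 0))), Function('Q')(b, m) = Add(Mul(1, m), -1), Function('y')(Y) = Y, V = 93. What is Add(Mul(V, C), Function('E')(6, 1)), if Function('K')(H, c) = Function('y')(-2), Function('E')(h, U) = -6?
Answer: -750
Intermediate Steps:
Function('Q')(b, m) = Add(-1, m) (Function('Q')(b, m) = Add(m, -1) = Add(-1, m))
Function('K')(H, c) = -2
C = -8 (C = Mul(-4, Mul(-1, -2)) = Mul(-4, 2) = -8)
Add(Mul(V, C), Function('E')(6, 1)) = Add(Mul(93, -8), -6) = Add(-744, -6) = -750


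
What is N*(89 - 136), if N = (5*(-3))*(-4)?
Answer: -2820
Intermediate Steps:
N = 60 (N = -15*(-4) = 60)
N*(89 - 136) = 60*(89 - 136) = 60*(-47) = -2820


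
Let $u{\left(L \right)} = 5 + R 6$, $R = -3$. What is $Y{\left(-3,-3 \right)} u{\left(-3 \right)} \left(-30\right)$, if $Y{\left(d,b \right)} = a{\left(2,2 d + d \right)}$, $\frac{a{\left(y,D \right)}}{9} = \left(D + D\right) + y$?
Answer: $-56160$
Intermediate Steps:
$a{\left(y,D \right)} = 9 y + 18 D$ ($a{\left(y,D \right)} = 9 \left(\left(D + D\right) + y\right) = 9 \left(2 D + y\right) = 9 \left(y + 2 D\right) = 9 y + 18 D$)
$Y{\left(d,b \right)} = 18 + 54 d$ ($Y{\left(d,b \right)} = 9 \cdot 2 + 18 \left(2 d + d\right) = 18 + 18 \cdot 3 d = 18 + 54 d$)
$u{\left(L \right)} = -13$ ($u{\left(L \right)} = 5 - 18 = -13$)
$Y{\left(-3,-3 \right)} u{\left(-3 \right)} \left(-30\right) = \left(18 + 54 \left(-3\right)\right) \left(-13\right) \left(-30\right) = \left(18 - 162\right) \left(-13\right) \left(-30\right) = \left(-144\right) \left(-13\right) \left(-30\right) = 1872 \left(-30\right) = -56160$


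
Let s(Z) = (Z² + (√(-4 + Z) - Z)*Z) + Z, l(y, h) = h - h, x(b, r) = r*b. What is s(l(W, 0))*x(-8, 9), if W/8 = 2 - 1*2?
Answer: 0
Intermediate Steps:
x(b, r) = b*r
W = 0 (W = 8*(2 - 1*2) = 8*(2 - 2) = 8*0 = 0)
l(y, h) = 0
s(Z) = Z + Z² + Z*(√(-4 + Z) - Z) (s(Z) = (Z² + Z*(√(-4 + Z) - Z)) + Z = Z + Z² + Z*(√(-4 + Z) - Z))
s(l(W, 0))*x(-8, 9) = (0*(1 + √(-4 + 0)))*(-8*9) = (0*(1 + √(-4)))*(-72) = (0*(1 + 2*I))*(-72) = 0*(-72) = 0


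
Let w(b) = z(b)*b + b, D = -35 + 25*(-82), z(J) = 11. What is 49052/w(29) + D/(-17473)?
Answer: 214452794/1520151 ≈ 141.07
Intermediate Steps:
D = -2085 (D = -35 - 2050 = -2085)
w(b) = 12*b (w(b) = 11*b + b = 12*b)
49052/w(29) + D/(-17473) = 49052/((12*29)) - 2085/(-17473) = 49052/348 - 2085*(-1/17473) = 49052*(1/348) + 2085/17473 = 12263/87 + 2085/17473 = 214452794/1520151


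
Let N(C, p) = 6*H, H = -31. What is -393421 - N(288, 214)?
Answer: -393235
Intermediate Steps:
N(C, p) = -186 (N(C, p) = 6*(-31) = -186)
-393421 - N(288, 214) = -393421 - 1*(-186) = -393421 + 186 = -393235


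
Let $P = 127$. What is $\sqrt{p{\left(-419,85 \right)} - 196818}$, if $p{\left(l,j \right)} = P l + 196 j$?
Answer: $i \sqrt{233371} \approx 483.08 i$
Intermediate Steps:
$p{\left(l,j \right)} = 127 l + 196 j$
$\sqrt{p{\left(-419,85 \right)} - 196818} = \sqrt{\left(127 \left(-419\right) + 196 \cdot 85\right) - 196818} = \sqrt{\left(-53213 + 16660\right) - 196818} = \sqrt{-36553 - 196818} = \sqrt{-233371} = i \sqrt{233371}$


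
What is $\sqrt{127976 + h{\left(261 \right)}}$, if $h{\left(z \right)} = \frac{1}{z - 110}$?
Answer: $\frac{3 \sqrt{324220103}}{151} \approx 357.74$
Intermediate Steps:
$h{\left(z \right)} = \frac{1}{-110 + z}$
$\sqrt{127976 + h{\left(261 \right)}} = \sqrt{127976 + \frac{1}{-110 + 261}} = \sqrt{127976 + \frac{1}{151}} = \sqrt{\frac{19324377}{151}} = \frac{3 \sqrt{324220103}}{151}$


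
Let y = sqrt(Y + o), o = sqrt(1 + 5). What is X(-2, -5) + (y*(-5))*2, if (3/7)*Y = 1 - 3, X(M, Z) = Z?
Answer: -5 - 10*I*sqrt(42 - 9*sqrt(6))/3 ≈ -5.0 - 14.89*I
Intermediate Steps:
Y = -14/3 (Y = 7*(1 - 3)/3 = (7/3)*(-2) = -14/3 ≈ -4.6667)
o = sqrt(6) ≈ 2.4495
y = sqrt(-14/3 + sqrt(6)) ≈ 1.489*I
X(-2, -5) + (y*(-5))*2 = -5 + ((sqrt(-42 + 9*sqrt(6))/3)*(-5))*2 = -5 - 5*sqrt(-42 + 9*sqrt(6))/3*2 = -5 - 10*sqrt(-42 + 9*sqrt(6))/3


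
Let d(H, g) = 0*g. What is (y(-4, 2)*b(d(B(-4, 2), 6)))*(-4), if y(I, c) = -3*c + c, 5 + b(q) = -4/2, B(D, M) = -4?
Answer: -112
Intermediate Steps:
d(H, g) = 0
b(q) = -7 (b(q) = -5 - 4/2 = -5 - 4*1/2 = -5 - 2 = -7)
y(I, c) = -2*c
(y(-4, 2)*b(d(B(-4, 2), 6)))*(-4) = (-2*2*(-7))*(-4) = -4*(-7)*(-4) = 28*(-4) = -112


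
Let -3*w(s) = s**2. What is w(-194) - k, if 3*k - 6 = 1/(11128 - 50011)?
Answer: -1463633885/116649 ≈ -12547.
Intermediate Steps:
w(s) = -s**2/3
k = 233297/116649 (k = 2 + 1/(3*(11128 - 50011)) = 2 + (1/3)/(-38883) = 2 + (1/3)*(-1/38883) = 2 - 1/116649 = 233297/116649 ≈ 2.0000)
w(-194) - k = -1/3*(-194)**2 - 1*233297/116649 = -1/3*37636 - 233297/116649 = -37636/3 - 233297/116649 = -1463633885/116649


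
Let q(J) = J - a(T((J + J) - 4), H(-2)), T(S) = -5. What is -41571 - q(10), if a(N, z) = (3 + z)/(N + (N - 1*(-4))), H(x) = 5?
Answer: -124747/3 ≈ -41582.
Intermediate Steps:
a(N, z) = (3 + z)/(4 + 2*N) (a(N, z) = (3 + z)/(N + (N + 4)) = (3 + z)/(N + (4 + N)) = (3 + z)/(4 + 2*N))
q(J) = 4/3 + J (q(J) = J - (3 + 5)/(2*(2 - 5)) = J - 8/(2*(-3)) = J - (-1)*8/(2*3) = J - 1*(-4/3) = J + 4/3 = 4/3 + J)
-41571 - q(10) = -41571 - (4/3 + 10) = -41571 - 1*34/3 = -41571 - 34/3 = -124747/3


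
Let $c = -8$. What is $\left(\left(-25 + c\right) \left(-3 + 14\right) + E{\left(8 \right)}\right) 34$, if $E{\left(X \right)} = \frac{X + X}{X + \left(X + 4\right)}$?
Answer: $- \frac{61574}{5} \approx -12315.0$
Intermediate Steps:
$E{\left(X \right)} = \frac{2 X}{4 + 2 X}$ ($E{\left(X \right)} = \frac{2 X}{X + \left(4 + X\right)} = \frac{2 X}{4 + 2 X}$)
$\left(\left(-25 + c\right) \left(-3 + 14\right) + E{\left(8 \right)}\right) 34 = \left(\left(-25 - 8\right) \left(-3 + 14\right) + \frac{8}{2 + 8}\right) 34 = \left(\left(-33\right) 11 + \frac{8}{10}\right) 34 = \left(-363 + 8 \cdot \frac{1}{10}\right) 34 = \left(-363 + \frac{4}{5}\right) 34 = \left(- \frac{1811}{5}\right) 34 = - \frac{61574}{5}$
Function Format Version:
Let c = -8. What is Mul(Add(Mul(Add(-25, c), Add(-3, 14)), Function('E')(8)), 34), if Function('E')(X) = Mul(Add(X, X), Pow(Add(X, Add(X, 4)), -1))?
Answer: Rational(-61574, 5) ≈ -12315.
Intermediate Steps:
Function('E')(X) = Mul(2, X, Pow(Add(4, Mul(2, X)), -1)) (Function('E')(X) = Mul(Mul(2, X), Pow(Add(X, Add(4, X)), -1)) = Mul(Mul(2, X), Pow(Add(4, Mul(2, X)), -1)) = Mul(2, X, Pow(Add(4, Mul(2, X)), -1)))
Mul(Add(Mul(Add(-25, c), Add(-3, 14)), Function('E')(8)), 34) = Mul(Add(Mul(Add(-25, -8), Add(-3, 14)), Mul(8, Pow(Add(2, 8), -1))), 34) = Mul(Add(Mul(-33, 11), Mul(8, Pow(10, -1))), 34) = Mul(Add(-363, Mul(8, Rational(1, 10))), 34) = Mul(Add(-363, Rational(4, 5)), 34) = Mul(Rational(-1811, 5), 34) = Rational(-61574, 5)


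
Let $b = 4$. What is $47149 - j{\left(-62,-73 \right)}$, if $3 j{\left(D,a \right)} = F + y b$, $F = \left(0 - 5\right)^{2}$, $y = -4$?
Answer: $47146$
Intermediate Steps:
$F = 25$ ($F = \left(-5\right)^{2} = 25$)
$j{\left(D,a \right)} = 3$ ($j{\left(D,a \right)} = \frac{25 - 16}{3} = \frac{1}{3} \cdot 9 = 3$)
$47149 - j{\left(-62,-73 \right)} = 47149 - 3 = 47146$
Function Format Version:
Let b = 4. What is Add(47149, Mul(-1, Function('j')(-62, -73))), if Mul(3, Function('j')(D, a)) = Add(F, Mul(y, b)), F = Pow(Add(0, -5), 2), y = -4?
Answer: 47146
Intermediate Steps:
F = 25 (F = Pow(-5, 2) = 25)
Function('j')(D, a) = 3 (Function('j')(D, a) = Mul(Rational(1, 3), Add(25, Mul(-4, 4))) = Mul(Rational(1, 3), Add(25, -16)) = Mul(Rational(1, 3), 9) = 3)
Add(47149, Mul(-1, Function('j')(-62, -73))) = Add(47149, Mul(-1, 3)) = Add(47149, -3) = 47146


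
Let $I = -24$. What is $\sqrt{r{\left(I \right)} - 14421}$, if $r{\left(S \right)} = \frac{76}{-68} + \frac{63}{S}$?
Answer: $\frac{i \sqrt{66700010}}{68} \approx 120.1 i$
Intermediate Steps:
$r{\left(S \right)} = - \frac{19}{17} + \frac{63}{S}$ ($r{\left(S \right)} = 76 \left(- \frac{1}{68}\right) + \frac{63}{S} = - \frac{19}{17} + \frac{63}{S}$)
$\sqrt{r{\left(I \right)} - 14421} = \sqrt{\left(- \frac{19}{17} + \frac{63}{-24}\right) - 14421} = \sqrt{\left(- \frac{19}{17} + 63 \left(- \frac{1}{24}\right)\right) - 14421} = \sqrt{\left(- \frac{19}{17} - \frac{21}{8}\right) - 14421} = \sqrt{- \frac{509}{136} - 14421} = \sqrt{- \frac{1961765}{136}} = \frac{i \sqrt{66700010}}{68}$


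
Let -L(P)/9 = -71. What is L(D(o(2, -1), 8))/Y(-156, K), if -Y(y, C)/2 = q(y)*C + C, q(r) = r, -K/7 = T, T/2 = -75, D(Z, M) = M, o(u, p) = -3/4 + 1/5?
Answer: 213/108500 ≈ 0.0019631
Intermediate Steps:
o(u, p) = -11/20 (o(u, p) = -3*1/4 + 1*(1/5) = -3/4 + 1/5 = -11/20)
T = -150 (T = 2*(-75) = -150)
K = 1050 (K = -7*(-150) = 1050)
Y(y, C) = -2*C - 2*C*y (Y(y, C) = -2*(y*C + C) = -2*(C*y + C) = -2*(C + C*y) = -2*C - 2*C*y)
L(P) = 639 (L(P) = -9*(-71) = 639)
L(D(o(2, -1), 8))/Y(-156, K) = 639/((-2*1050*(1 - 156))) = 639/((-2*1050*(-155))) = 639/325500 = 639*(1/325500) = 213/108500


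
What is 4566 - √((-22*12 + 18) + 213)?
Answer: 4566 - I*√33 ≈ 4566.0 - 5.7446*I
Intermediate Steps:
4566 - √((-22*12 + 18) + 213) = 4566 - √((-264 + 18) + 213) = 4566 - √(-246 + 213) = 4566 - √(-33) = 4566 - I*√33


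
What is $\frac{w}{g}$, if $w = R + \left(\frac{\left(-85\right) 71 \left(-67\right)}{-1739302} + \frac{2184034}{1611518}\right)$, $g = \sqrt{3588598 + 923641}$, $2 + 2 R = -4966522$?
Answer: $- \frac{151312452999021819 \sqrt{4512239}}{274944109929696874} \approx -1169.0$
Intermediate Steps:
$R = -2483262$ ($R = -1 + \frac{1}{2} \left(-4966522\right) = -1 - 2483261 = -2483262$)
$g = \sqrt{4512239} \approx 2124.2$
$w = - \frac{151312452999021819}{60932966966}$ ($w = -2483262 + \left(\frac{\left(-85\right) 71 \left(-67\right)}{-1739302} + \frac{2184034}{1611518}\right) = -2483262 + \left(\left(-6035\right) \left(-67\right) \left(- \frac{1}{1739302}\right) + 2184034 \cdot \frac{1}{1611518}\right) = -2483262 + \left(404345 \left(- \frac{1}{1739302}\right) + \frac{47479}{35033}\right) = -2483262 + \left(- \frac{404345}{1739302} + \frac{47479}{35033}\right) = -2483262 + \frac{68414901273}{60932966966} = - \frac{151312452999021819}{60932966966} \approx -2.4833 \cdot 10^{6}$)
$\frac{w}{g} = - \frac{151312452999021819}{60932966966 \sqrt{4512239}} = - \frac{151312452999021819 \frac{\sqrt{4512239}}{4512239}}{60932966966} = - \frac{151312452999021819 \sqrt{4512239}}{274944109929696874}$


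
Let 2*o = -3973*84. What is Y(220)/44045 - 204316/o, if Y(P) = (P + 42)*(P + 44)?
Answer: 1467206122/524972355 ≈ 2.7948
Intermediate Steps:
o = -166866 (o = (-3973*84)/2 = (½)*(-333732) = -166866)
Y(P) = (42 + P)*(44 + P)
Y(220)/44045 - 204316/o = (1848 + 220² + 86*220)/44045 - 204316/(-166866) = (1848 + 48400 + 18920)*(1/44045) - 204316*(-1/166866) = 69168*(1/44045) + 14594/11919 = 69168/44045 + 14594/11919 = 1467206122/524972355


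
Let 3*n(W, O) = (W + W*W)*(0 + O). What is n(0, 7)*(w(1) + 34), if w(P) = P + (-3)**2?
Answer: 0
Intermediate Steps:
n(W, O) = O*(W + W**2)/3 (n(W, O) = ((W + W*W)*(0 + O))/3 = ((W + W**2)*O)/3 = (O*(W + W**2))/3 = O*(W + W**2)/3)
w(P) = 9 + P (w(P) = P + 9 = 9 + P)
n(0, 7)*(w(1) + 34) = ((1/3)*7*0*(1 + 0))*((9 + 1) + 34) = ((1/3)*7*0*1)*(10 + 34) = 0*44 = 0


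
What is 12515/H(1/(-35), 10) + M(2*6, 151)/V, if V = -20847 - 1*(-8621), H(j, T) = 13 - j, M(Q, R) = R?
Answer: 2677612397/2787528 ≈ 960.57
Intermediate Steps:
V = -12226 (V = -20847 + 8621 = -12226)
12515/H(1/(-35), 10) + M(2*6, 151)/V = 12515/(13 - 1/(-35)) + 151/(-12226) = 12515/(13 - 1*(-1/35)) + 151*(-1/12226) = 12515/(13 + 1/35) - 151/12226 = 12515/(456/35) - 151/12226 = 12515*(35/456) - 151/12226 = 438025/456 - 151/12226 = 2677612397/2787528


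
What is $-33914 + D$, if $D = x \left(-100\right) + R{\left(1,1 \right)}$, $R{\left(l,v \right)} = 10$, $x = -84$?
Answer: $-25504$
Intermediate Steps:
$D = 8410$ ($D = \left(-84\right) \left(-100\right) + 10 = 8400 + 10 = 8410$)
$-33914 + D = -33914 + 8410 = -25504$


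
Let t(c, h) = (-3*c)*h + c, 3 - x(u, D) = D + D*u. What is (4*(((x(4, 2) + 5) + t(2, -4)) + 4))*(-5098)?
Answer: -570976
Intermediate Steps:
x(u, D) = 3 - D - D*u (x(u, D) = 3 - (D + D*u) = 3 + (-D - D*u) = 3 - D - D*u)
t(c, h) = c - 3*c*h (t(c, h) = -3*c*h + c = c - 3*c*h)
(4*(((x(4, 2) + 5) + t(2, -4)) + 4))*(-5098) = (4*((((3 - 1*2 - 1*2*4) + 5) + 2*(1 - 3*(-4))) + 4))*(-5098) = (4*((((3 - 2 - 8) + 5) + 2*(1 + 12)) + 4))*(-5098) = (4*(((-7 + 5) + 2*13) + 4))*(-5098) = (4*((-2 + 26) + 4))*(-5098) = (4*(24 + 4))*(-5098) = (4*28)*(-5098) = 112*(-5098) = -570976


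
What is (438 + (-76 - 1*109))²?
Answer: 64009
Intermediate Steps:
(438 + (-76 - 1*109))² = (438 + (-76 - 109))² = (438 - 185)² = 253² = 64009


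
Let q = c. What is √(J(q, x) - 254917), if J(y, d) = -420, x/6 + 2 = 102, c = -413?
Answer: I*√255337 ≈ 505.31*I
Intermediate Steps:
x = 600 (x = -12 + 6*102 = -12 + 612 = 600)
q = -413
√(J(q, x) - 254917) = √(-420 - 254917) = √(-255337) = I*√255337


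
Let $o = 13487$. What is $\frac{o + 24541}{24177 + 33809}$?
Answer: $\frac{19014}{28993} \approx 0.65581$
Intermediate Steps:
$\frac{o + 24541}{24177 + 33809} = \frac{13487 + 24541}{24177 + 33809} = \frac{38028}{57986} = 38028 \cdot \frac{1}{57986} = \frac{19014}{28993}$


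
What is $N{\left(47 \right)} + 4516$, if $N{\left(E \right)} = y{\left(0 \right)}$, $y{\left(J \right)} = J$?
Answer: $4516$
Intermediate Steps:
$N{\left(E \right)} = 0$
$N{\left(47 \right)} + 4516 = 0 + 4516 = 4516$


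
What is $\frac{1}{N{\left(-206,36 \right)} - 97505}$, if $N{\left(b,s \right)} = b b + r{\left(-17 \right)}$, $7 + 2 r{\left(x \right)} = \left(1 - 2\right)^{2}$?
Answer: $- \frac{1}{55072} \approx -1.8158 \cdot 10^{-5}$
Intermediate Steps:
$r{\left(x \right)} = -3$ ($r{\left(x \right)} = - \frac{7}{2} + \frac{\left(1 - 2\right)^{2}}{2} = - \frac{7}{2} + \frac{\left(-1\right)^{2}}{2} = - \frac{7}{2} + \frac{1}{2} \cdot 1 = - \frac{7}{2} + \frac{1}{2} = -3$)
$N{\left(b,s \right)} = -3 + b^{2}$ ($N{\left(b,s \right)} = b b - 3 = b^{2} - 3 = -3 + b^{2}$)
$\frac{1}{N{\left(-206,36 \right)} - 97505} = \frac{1}{\left(-3 + \left(-206\right)^{2}\right) - 97505} = \frac{1}{\left(-3 + 42436\right) - 97505} = \frac{1}{42433 - 97505} = \frac{1}{-55072} = - \frac{1}{55072}$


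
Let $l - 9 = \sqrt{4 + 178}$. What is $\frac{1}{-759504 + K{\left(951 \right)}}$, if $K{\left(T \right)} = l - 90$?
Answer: $- \frac{759585}{576969372043} - \frac{\sqrt{182}}{576969372043} \approx -1.3165 \cdot 10^{-6}$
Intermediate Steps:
$l = 9 + \sqrt{182}$ ($l = 9 + \sqrt{4 + 178} = 9 + \sqrt{182} \approx 22.491$)
$K{\left(T \right)} = -81 + \sqrt{182}$ ($K{\left(T \right)} = \left(9 + \sqrt{182}\right) - 90 = -81 + \sqrt{182}$)
$\frac{1}{-759504 + K{\left(951 \right)}} = \frac{1}{-759504 - \left(81 - \sqrt{182}\right)} = \frac{1}{-759585 + \sqrt{182}}$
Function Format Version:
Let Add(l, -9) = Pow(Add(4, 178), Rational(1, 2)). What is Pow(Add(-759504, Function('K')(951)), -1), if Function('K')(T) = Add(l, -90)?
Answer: Add(Rational(-759585, 576969372043), Mul(Rational(-1, 576969372043), Pow(182, Rational(1, 2)))) ≈ -1.3165e-6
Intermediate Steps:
l = Add(9, Pow(182, Rational(1, 2))) (l = Add(9, Pow(Add(4, 178), Rational(1, 2))) = Add(9, Pow(182, Rational(1, 2))) ≈ 22.491)
Function('K')(T) = Add(-81, Pow(182, Rational(1, 2))) (Function('K')(T) = Add(Add(9, Pow(182, Rational(1, 2))), -90) = Add(-81, Pow(182, Rational(1, 2))))
Pow(Add(-759504, Function('K')(951)), -1) = Pow(Add(-759504, Add(-81, Pow(182, Rational(1, 2)))), -1) = Pow(Add(-759585, Pow(182, Rational(1, 2))), -1)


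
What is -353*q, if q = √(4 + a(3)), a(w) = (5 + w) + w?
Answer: -353*√15 ≈ -1367.2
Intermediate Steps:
a(w) = 5 + 2*w
q = √15 (q = √(4 + (5 + 2*3)) = √(4 + (5 + 6)) = √(4 + 11) = √15 ≈ 3.8730)
-353*q = -353*√15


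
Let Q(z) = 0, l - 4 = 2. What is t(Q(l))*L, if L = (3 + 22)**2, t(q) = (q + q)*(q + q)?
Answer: 0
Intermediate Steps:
l = 6 (l = 4 + 2 = 6)
t(q) = 4*q**2 (t(q) = (2*q)*(2*q) = 4*q**2)
L = 625 (L = 25**2 = 625)
t(Q(l))*L = (4*0**2)*625 = (4*0)*625 = 0*625 = 0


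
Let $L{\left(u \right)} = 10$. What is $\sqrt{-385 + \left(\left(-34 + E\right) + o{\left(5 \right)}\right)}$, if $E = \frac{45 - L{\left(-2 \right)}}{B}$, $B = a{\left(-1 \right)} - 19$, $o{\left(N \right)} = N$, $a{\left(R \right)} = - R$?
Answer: $\frac{i \sqrt{14974}}{6} \approx 20.395 i$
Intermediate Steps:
$B = -18$ ($B = \left(-1\right) \left(-1\right) - 19 = 1 - 19 = -18$)
$E = - \frac{35}{18}$ ($E = \frac{45 - 10}{-18} = \left(45 - 10\right) \left(- \frac{1}{18}\right) = 35 \left(- \frac{1}{18}\right) = - \frac{35}{18} \approx -1.9444$)
$\sqrt{-385 + \left(\left(-34 + E\right) + o{\left(5 \right)}\right)} = \sqrt{-385 + \left(\left(-34 - \frac{35}{18}\right) + 5\right)} = \sqrt{-385 + \left(- \frac{647}{18} + 5\right)} = \sqrt{-385 - \frac{557}{18}} = \sqrt{- \frac{7487}{18}} = \frac{i \sqrt{14974}}{6}$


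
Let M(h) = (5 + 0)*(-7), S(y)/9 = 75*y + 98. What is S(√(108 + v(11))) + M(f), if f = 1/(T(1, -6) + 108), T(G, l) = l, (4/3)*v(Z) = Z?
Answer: 847 + 675*√465/2 ≈ 8124.8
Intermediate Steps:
v(Z) = 3*Z/4
S(y) = 882 + 675*y (S(y) = 9*(75*y + 98) = 9*(98 + 75*y) = 882 + 675*y)
f = 1/102 (f = 1/(-6 + 108) = 1/102 ≈ 0.0098039)
M(h) = -35 (M(h) = 5*(-7) = -35)
S(√(108 + v(11))) + M(f) = (882 + 675*√(108 + (¾)*11)) - 35 = (882 + 675*√(108 + 33/4)) - 35 = (882 + 675*√(465/4)) - 35 = (882 + 675*(√465/2)) - 35 = (882 + 675*√465/2) - 35 = 847 + 675*√465/2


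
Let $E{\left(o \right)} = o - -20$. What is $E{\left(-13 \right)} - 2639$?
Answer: $-2632$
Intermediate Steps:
$E{\left(o \right)} = 20 + o$ ($E{\left(o \right)} = o + 20 = 20 + o$)
$E{\left(-13 \right)} - 2639 = \left(20 - 13\right) - 2639 = 7 - 2639 = -2632$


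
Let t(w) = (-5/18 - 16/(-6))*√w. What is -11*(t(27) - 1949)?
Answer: 21439 - 473*√3/6 ≈ 21302.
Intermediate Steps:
t(w) = 43*√w/18 (t(w) = (-5*1/18 - 16*(-⅙))*√w = (-5/18 + 8/3)*√w = 43*√w/18)
-11*(t(27) - 1949) = -11*(43*√27/18 - 1949) = -11*(43*(3*√3)/18 - 1949) = -11*(43*√3/6 - 1949) = -11*(-1949 + 43*√3/6) = 21439 - 473*√3/6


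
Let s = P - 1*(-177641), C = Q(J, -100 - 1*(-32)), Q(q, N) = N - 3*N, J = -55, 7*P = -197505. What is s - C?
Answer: 149290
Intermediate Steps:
P = -28215 (P = (1/7)*(-197505) = -28215)
Q(q, N) = -2*N
C = 136 (C = -2*(-100 - 1*(-32)) = -2*(-100 + 32) = -2*(-68) = 136)
s = 149426 (s = -28215 - 1*(-177641) = -28215 + 177641 = 149426)
s - C = 149426 - 1*136 = 149426 - 136 = 149290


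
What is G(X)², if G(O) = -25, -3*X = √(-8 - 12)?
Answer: 625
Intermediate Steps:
X = -2*I*√5/3 (X = -√(-8 - 12)/3 = -2*I*√5/3 ≈ -1.4907*I)
G(X)² = (-25)² = 625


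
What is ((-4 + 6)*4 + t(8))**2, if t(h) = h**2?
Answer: 5184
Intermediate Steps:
((-4 + 6)*4 + t(8))**2 = ((-4 + 6)*4 + 8**2)**2 = (2*4 + 64)**2 = (8 + 64)**2 = 72**2 = 5184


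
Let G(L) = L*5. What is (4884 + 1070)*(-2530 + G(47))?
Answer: -13664430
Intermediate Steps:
G(L) = 5*L
(4884 + 1070)*(-2530 + G(47)) = (4884 + 1070)*(-2530 + 5*47) = 5954*(-2530 + 235) = 5954*(-2295) = -13664430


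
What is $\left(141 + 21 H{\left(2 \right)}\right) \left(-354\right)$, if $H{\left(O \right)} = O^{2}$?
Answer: $-79650$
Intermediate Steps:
$\left(141 + 21 H{\left(2 \right)}\right) \left(-354\right) = \left(141 + 21 \cdot 2^{2}\right) \left(-354\right) = \left(141 + 21 \cdot 4\right) \left(-354\right) = \left(141 + 84\right) \left(-354\right) = 225 \left(-354\right) = -79650$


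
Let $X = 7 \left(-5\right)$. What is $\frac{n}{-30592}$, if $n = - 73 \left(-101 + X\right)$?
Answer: $- \frac{1241}{3824} \approx -0.32453$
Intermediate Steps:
$X = -35$
$n = 9928$ ($n = - 73 \left(-101 - 35\right) = \left(-73\right) \left(-136\right) = 9928$)
$\frac{n}{-30592} = \frac{9928}{-30592} = 9928 \left(- \frac{1}{30592}\right) = - \frac{1241}{3824}$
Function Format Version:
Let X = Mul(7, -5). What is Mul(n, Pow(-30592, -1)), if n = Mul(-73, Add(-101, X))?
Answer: Rational(-1241, 3824) ≈ -0.32453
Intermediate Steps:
X = -35
n = 9928 (n = Mul(-73, Add(-101, -35)) = Mul(-73, -136) = 9928)
Mul(n, Pow(-30592, -1)) = Mul(9928, Pow(-30592, -1)) = Mul(9928, Rational(-1, 30592)) = Rational(-1241, 3824)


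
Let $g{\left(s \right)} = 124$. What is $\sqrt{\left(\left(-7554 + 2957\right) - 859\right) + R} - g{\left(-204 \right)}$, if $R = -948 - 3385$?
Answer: $-124 + i \sqrt{9789} \approx -124.0 + 98.939 i$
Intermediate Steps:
$R = -4333$ ($R = -948 - 3385 = -4333$)
$\sqrt{\left(\left(-7554 + 2957\right) - 859\right) + R} - g{\left(-204 \right)} = \sqrt{\left(\left(-7554 + 2957\right) - 859\right) - 4333} - 124 = \sqrt{\left(-4597 - 859\right) - 4333} - 124 = \sqrt{-5456 - 4333} - 124 = \sqrt{-9789} - 124 = i \sqrt{9789} - 124 = -124 + i \sqrt{9789}$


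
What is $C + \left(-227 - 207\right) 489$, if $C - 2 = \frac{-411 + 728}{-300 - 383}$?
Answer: $- \frac{144949309}{683} \approx -2.1222 \cdot 10^{5}$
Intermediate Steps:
$C = \frac{1049}{683}$ ($C = 2 + \frac{-411 + 728}{-300 - 383} = 2 + \frac{317}{-683} = 2 + 317 \left(- \frac{1}{683}\right) = 2 - \frac{317}{683} = \frac{1049}{683} \approx 1.5359$)
$C + \left(-227 - 207\right) 489 = \frac{1049}{683} + \left(-227 - 207\right) 489 = \frac{1049}{683} - 212226 = - \frac{144949309}{683}$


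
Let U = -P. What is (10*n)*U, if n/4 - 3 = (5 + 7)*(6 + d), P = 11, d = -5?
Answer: -6600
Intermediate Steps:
U = -11 (U = -1*11 = -11)
n = 60 (n = 12 + 4*((5 + 7)*(6 - 5)) = 12 + 4*(12*1) = 12 + 4*12 = 12 + 48 = 60)
(10*n)*U = (10*60)*(-11) = 600*(-11) = -6600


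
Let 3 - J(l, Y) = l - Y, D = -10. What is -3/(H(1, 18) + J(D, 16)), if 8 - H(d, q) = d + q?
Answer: -⅙ ≈ -0.16667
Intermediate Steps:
H(d, q) = 8 - d - q (H(d, q) = 8 - (d + q) = 8 + (-d - q) = 8 - d - q)
J(l, Y) = 3 + Y - l (J(l, Y) = 3 - (l - Y) = 3 + (Y - l) = 3 + Y - l)
-3/(H(1, 18) + J(D, 16)) = -3/((8 - 1*1 - 1*18) + (3 + 16 - 1*(-10))) = -3/((8 - 1 - 18) + (3 + 16 + 10)) = -3/(-11 + 29) = -3/18 = -3*1/18 = -⅙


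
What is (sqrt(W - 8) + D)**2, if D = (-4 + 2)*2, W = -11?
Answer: (4 - I*sqrt(19))**2 ≈ -3.0 - 34.871*I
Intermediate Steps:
D = -4 (D = -2*2 = -4)
(sqrt(W - 8) + D)**2 = (sqrt(-11 - 8) - 4)**2 = (sqrt(-19) - 4)**2 = (I*sqrt(19) - 4)**2 = (-4 + I*sqrt(19))**2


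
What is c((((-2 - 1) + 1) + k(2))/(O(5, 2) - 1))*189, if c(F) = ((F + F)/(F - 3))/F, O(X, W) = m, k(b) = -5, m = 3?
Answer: -756/13 ≈ -58.154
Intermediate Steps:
O(X, W) = 3
c(F) = 2/(-3 + F) (c(F) = ((2*F)/(-3 + F))/F = (2*F/(-3 + F))/F = 2/(-3 + F))
c((((-2 - 1) + 1) + k(2))/(O(5, 2) - 1))*189 = (2/(-3 + (((-2 - 1) + 1) - 5)/(3 - 1)))*189 = (2/(-3 + ((-3 + 1) - 5)/2))*189 = (2/(-3 + (-2 - 5)*(½)))*189 = (2/(-3 - 7*½))*189 = (2/(-3 - 7/2))*189 = (2/(-13/2))*189 = (2*(-2/13))*189 = -4/13*189 = -756/13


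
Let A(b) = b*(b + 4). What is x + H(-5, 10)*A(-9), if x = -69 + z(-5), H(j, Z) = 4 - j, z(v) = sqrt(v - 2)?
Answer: 336 + I*sqrt(7) ≈ 336.0 + 2.6458*I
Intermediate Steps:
z(v) = sqrt(-2 + v)
A(b) = b*(4 + b)
x = -69 + I*sqrt(7) (x = -69 + sqrt(-2 - 5) = -69 + sqrt(-7) = -69 + I*sqrt(7) ≈ -69.0 + 2.6458*I)
x + H(-5, 10)*A(-9) = (-69 + I*sqrt(7)) + (4 - 1*(-5))*(-9*(4 - 9)) = (-69 + I*sqrt(7)) + (4 + 5)*(-9*(-5)) = (-69 + I*sqrt(7)) + 9*45 = (-69 + I*sqrt(7)) + 405 = 336 + I*sqrt(7)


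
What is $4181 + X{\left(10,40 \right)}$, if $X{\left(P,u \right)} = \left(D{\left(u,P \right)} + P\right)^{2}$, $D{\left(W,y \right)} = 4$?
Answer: $4377$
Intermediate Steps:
$X{\left(P,u \right)} = \left(4 + P\right)^{2}$
$4181 + X{\left(10,40 \right)} = 4181 + \left(4 + 10\right)^{2} = 4181 + 14^{2} = 4181 + 196 = 4377$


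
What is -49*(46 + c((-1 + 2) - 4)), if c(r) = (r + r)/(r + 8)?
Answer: -10976/5 ≈ -2195.2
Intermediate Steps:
c(r) = 2*r/(8 + r) (c(r) = (2*r)/(8 + r) = 2*r/(8 + r))
-49*(46 + c((-1 + 2) - 4)) = -49*(46 + 2*((-1 + 2) - 4)/(8 + ((-1 + 2) - 4))) = -49*(46 + 2*(1 - 4)/(8 + (1 - 4))) = -49*(46 + 2*(-3)/(8 - 3)) = -49*(46 + 2*(-3)/5) = -49*(46 + 2*(-3)*(⅕)) = -49*(46 - 6/5) = -49*224/5 = -10976/5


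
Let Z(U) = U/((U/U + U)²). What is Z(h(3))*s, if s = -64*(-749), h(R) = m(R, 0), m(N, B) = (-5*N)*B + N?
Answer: 8988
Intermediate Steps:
m(N, B) = N - 5*B*N (m(N, B) = -5*B*N + N = N - 5*B*N)
h(R) = R (h(R) = R*(1 - 5*0) = R*(1 + 0) = R*1 = R)
Z(U) = U/(1 + U)² (Z(U) = U/((1 + U)²) = U/(1 + U)²)
s = 47936
Z(h(3))*s = (3/(1 + 3)²)*47936 = (3/4²)*47936 = (3*(1/16))*47936 = (3/16)*47936 = 8988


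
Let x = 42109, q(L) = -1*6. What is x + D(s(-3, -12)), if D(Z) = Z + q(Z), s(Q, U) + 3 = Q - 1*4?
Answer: 42093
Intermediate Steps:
q(L) = -6
s(Q, U) = -7 + Q (s(Q, U) = -3 + (Q - 1*4) = -3 + (Q - 4) = -3 + (-4 + Q) = -7 + Q)
D(Z) = -6 + Z (D(Z) = Z - 6 = -6 + Z)
x + D(s(-3, -12)) = 42109 + (-6 + (-7 - 3)) = 42109 + (-6 - 10) = 42109 - 16 = 42093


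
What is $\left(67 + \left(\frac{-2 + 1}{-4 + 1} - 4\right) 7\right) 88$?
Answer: $\frac{10912}{3} \approx 3637.3$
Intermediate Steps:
$\left(67 + \left(\frac{-2 + 1}{-4 + 1} - 4\right) 7\right) 88 = \left(67 + \left(- \frac{1}{-3} - 4\right) 7\right) 88 = \left(67 + \left(\left(-1\right) \left(- \frac{1}{3}\right) - 4\right) 7\right) 88 = \left(67 + \left(\frac{1}{3} - 4\right) 7\right) 88 = \left(67 - \frac{77}{3}\right) 88 = \frac{124}{3} \cdot 88 = \frac{10912}{3}$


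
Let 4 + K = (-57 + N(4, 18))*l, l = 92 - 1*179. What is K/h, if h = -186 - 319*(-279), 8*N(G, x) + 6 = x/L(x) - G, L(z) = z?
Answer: 40423/710520 ≈ 0.056892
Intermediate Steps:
l = -87 (l = 92 - 179 = -87)
N(G, x) = -5/8 - G/8 (N(G, x) = -3/4 + (x/x - G)/8 = -3/4 + (1 - G)/8 = -3/4 + (1/8 - G/8) = -5/8 - G/8)
h = 88815 (h = -186 + 89001 = 88815)
K = 40423/8 (K = -4 + (-57 + (-5/8 - 1/8*4))*(-87) = -4 + (-57 + (-5/8 - 1/2))*(-87) = -4 + (-57 - 9/8)*(-87) = -4 - 465/8*(-87) = -4 + 40455/8 = 40423/8 ≈ 5052.9)
K/h = (40423/8)/88815 = (40423/8)*(1/88815) = 40423/710520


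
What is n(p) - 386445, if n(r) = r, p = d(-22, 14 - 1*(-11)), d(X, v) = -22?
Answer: -386467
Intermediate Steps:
p = -22
n(p) - 386445 = -22 - 386445 = -386467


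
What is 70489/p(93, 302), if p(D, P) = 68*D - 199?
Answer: 70489/6125 ≈ 11.508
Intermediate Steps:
p(D, P) = -199 + 68*D
70489/p(93, 302) = 70489/(-199 + 68*93) = 70489/(-199 + 6324) = 70489/6125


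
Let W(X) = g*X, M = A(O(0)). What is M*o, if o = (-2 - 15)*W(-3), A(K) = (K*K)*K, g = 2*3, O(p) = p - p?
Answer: 0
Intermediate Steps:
O(p) = 0
g = 6
A(K) = K³ (A(K) = K²*K = K³)
M = 0 (M = 0³ = 0)
W(X) = 6*X
o = 306 (o = (-2 - 15)*(6*(-3)) = -17*(-18) = 306)
M*o = 0*306 = 0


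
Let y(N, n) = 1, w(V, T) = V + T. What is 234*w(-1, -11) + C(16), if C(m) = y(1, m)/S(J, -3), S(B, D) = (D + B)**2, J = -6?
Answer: -227447/81 ≈ -2808.0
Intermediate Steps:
w(V, T) = T + V
S(B, D) = (B + D)**2
C(m) = 1/81 (C(m) = 1/(-6 - 3)**2 = 1/(-9)**2 = 1/81)
234*w(-1, -11) + C(16) = 234*(-11 - 1) + 1/81 = 234*(-12) + 1/81 = -2808 + 1/81 = -227447/81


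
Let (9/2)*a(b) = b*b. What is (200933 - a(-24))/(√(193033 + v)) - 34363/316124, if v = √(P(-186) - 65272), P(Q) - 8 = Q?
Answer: -34363/316124 + 200805/√(193033 + 5*I*√2618) ≈ 456.94 - 0.30287*I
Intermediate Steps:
P(Q) = 8 + Q
v = 5*I*√2618 (v = √((8 - 186) - 65272) = √(-178 - 65272) = √(-65450) = 5*I*√2618 ≈ 255.83*I)
a(b) = 2*b²/9 (a(b) = 2*(b*b)/9 = 2*b²/9)
(200933 - a(-24))/(√(193033 + v)) - 34363/316124 = (200933 - 2*(-24)²/9)/(√(193033 + 5*I*√2618)) - 34363/316124 = (200933 - 2*576/9)/√(193033 + 5*I*√2618) - 34363*1/316124 = (200933 - 1*128)/√(193033 + 5*I*√2618) - 34363/316124 = (200933 - 128)/√(193033 + 5*I*√2618) - 34363/316124 = 200805/√(193033 + 5*I*√2618) - 34363/316124 = -34363/316124 + 200805/√(193033 + 5*I*√2618)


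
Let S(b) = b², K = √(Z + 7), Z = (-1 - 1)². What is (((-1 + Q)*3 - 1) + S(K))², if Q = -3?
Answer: 4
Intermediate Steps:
Z = 4 (Z = (-2)² = 4)
K = √11 (K = √(4 + 7) = √11 ≈ 3.3166)
(((-1 + Q)*3 - 1) + S(K))² = (((-1 - 3)*3 - 1) + (√11)²)² = ((-4*3 - 1) + 11)² = ((-12 - 1) + 11)² = (-13 + 11)² = (-2)² = 4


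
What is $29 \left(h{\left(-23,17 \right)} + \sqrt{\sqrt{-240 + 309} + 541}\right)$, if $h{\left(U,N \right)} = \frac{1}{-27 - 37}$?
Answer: $- \frac{29}{64} + 29 \sqrt{541 + \sqrt{69}} \approx 679.23$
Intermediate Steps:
$h{\left(U,N \right)} = - \frac{1}{64}$ ($h{\left(U,N \right)} = \frac{1}{-64} = - \frac{1}{64}$)
$29 \left(h{\left(-23,17 \right)} + \sqrt{\sqrt{-240 + 309} + 541}\right) = 29 \left(- \frac{1}{64} + \sqrt{\sqrt{-240 + 309} + 541}\right) = 29 \left(- \frac{1}{64} + \sqrt{\sqrt{69} + 541}\right) = 29 \left(- \frac{1}{64} + \sqrt{541 + \sqrt{69}}\right) = - \frac{29}{64} + 29 \sqrt{541 + \sqrt{69}}$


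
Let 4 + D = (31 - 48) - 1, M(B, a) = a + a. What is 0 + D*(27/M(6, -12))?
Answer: 99/4 ≈ 24.750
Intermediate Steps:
M(B, a) = 2*a
D = -22 (D = -4 + ((31 - 48) - 1) = -4 + (-17 - 1) = -4 - 18 = -22)
0 + D*(27/M(6, -12)) = 0 - 594/(2*(-12)) = 0 - 594/(-24) = 0 - 594*(-1)/24 = 0 - 22*(-9/8) = 0 + 99/4 = 99/4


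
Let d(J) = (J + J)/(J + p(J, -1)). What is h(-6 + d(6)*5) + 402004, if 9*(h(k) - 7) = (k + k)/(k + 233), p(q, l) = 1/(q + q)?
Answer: 20853516791/51873 ≈ 4.0201e+5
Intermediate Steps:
p(q, l) = 1/(2*q)
d(J) = 2*J/(J + 1/(2*J)) (d(J) = (J + J)/(J + 1/(2*J)) = (2*J)/(J + 1/(2*J)) = 2*J/(J + 1/(2*J)))
h(k) = 7 + 2*k/(9*(233 + k)) (h(k) = 7 + ((k + k)/(k + 233))/9 = 7 + ((2*k)/(233 + k))/9 = 7 + (2*k/(233 + k))/9 = 7 + 2*k/(9*(233 + k)))
h(-6 + d(6)*5) + 402004 = (14679 + 65*(-6 + (4*6²/(1 + 2*6²))*5))/(9*(233 + (-6 + (4*6²/(1 + 2*6²))*5))) + 402004 = (14679 + 65*(-6 + (4*36/(1 + 2*36))*5))/(9*(233 + (-6 + (4*36/(1 + 2*36))*5))) + 402004 = (14679 + 65*(-6 + (4*36/(1 + 72))*5))/(9*(233 + (-6 + (4*36/(1 + 72))*5))) + 402004 = (14679 + 65*(-6 + (4*36/73)*5))/(9*(233 + (-6 + (4*36/73)*5))) + 402004 = (14679 + 65*(-6 + (4*36*(1/73))*5))/(9*(233 + (-6 + (4*36*(1/73))*5))) + 402004 = (14679 + 65*(-6 + (144/73)*5))/(9*(233 + (-6 + (144/73)*5))) + 402004 = (14679 + 65*(-6 + 720/73))/(9*(233 + (-6 + 720/73))) + 402004 = (14679 + 65*(282/73))/(9*(233 + 282/73)) + 402004 = (14679 + 18330/73)/(9*(17291/73)) + 402004 = (⅑)*(73/17291)*(1089897/73) + 402004 = 363299/51873 + 402004 = 20853516791/51873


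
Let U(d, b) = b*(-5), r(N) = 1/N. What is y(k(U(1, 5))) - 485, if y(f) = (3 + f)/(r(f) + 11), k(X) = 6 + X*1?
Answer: -6324/13 ≈ -486.46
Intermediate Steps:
U(d, b) = -5*b
k(X) = 6 + X
y(f) = (3 + f)/(11 + 1/f) (y(f) = (3 + f)/(1/f + 11) = (3 + f)/(11 + 1/f))
y(k(U(1, 5))) - 485 = (6 - 5*5)*(3 + (6 - 5*5))/(1 + 11*(6 - 5*5)) - 485 = (6 - 25)*(3 + (6 - 25))/(1 + 11*(6 - 25)) - 485 = -19*(3 - 19)/(1 + 11*(-19)) - 485 = -19*(-16)/(1 - 209) - 485 = -19*(-16)/(-208) - 485 = -19*(-1/208)*(-16) - 485 = -19/13 - 485 = -6324/13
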